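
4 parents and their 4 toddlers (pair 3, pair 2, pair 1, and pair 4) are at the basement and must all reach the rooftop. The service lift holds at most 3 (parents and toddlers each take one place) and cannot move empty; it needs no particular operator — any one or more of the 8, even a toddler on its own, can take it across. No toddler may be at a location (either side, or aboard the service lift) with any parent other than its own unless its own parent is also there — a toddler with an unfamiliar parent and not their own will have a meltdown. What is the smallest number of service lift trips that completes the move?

9

Counting alone: each trip to the rooftop takes at most 3 across and each return brings at least 1 back, so after t trips out (and t−1 returns) at most 3t − (t−1) of the 8 are across; that first reaches 8 at t = 4, so at least 7 crossings are needed.
The safety rule pushes this higher. Following every safe sequence of crossings, the most of the 8 that can be at the rooftop as the service lift arrives there on crossing 7 is 7 — never all 8.
So no plan with fewer than 9 crossings exists, and this one achieves 9:
1. parent 3 and toddler 3 cross → the rooftop.
2. parent 3 crosses ← the basement.
3. parent 2, parent 3, and toddler 2 cross → the rooftop.
4. parent 3 and toddler 3 cross ← the basement.
5. parent 1, parent 3, and parent 4 cross → the rooftop.
6. toddler 2 crosses ← the basement.
7. toddler 2 and toddler 3 cross → the rooftop.
8. toddler 3 crosses ← the basement.
9. toddler 1, toddler 3, and toddler 4 cross → the rooftop.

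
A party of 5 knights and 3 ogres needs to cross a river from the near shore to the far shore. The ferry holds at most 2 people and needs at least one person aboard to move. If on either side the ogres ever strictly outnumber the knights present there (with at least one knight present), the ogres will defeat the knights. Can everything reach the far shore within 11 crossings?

Counting alone: each trip to the far shore takes at most 2 across and each return brings at least 1 back, so after t trips out (and t−1 returns) at most 2t − (t−1) of the 8 are across; that first reaches 8 at t = 7, so at least 13 crossings are needed.
Since 11 < 13, 11 crossings cannot be enough. (The shortest complete plan in fact takes 13:)
1. 2 ogres → the far shore.  (the near shore: 5K 1O; the far shore: 0K 2O)
2. 1 ogre ← the near shore.  (the near shore: 5K 2O; the far shore: 0K 1O)
3. 2 ogres → the far shore.  (the near shore: 5K 0O; the far shore: 0K 3O)
4. 1 ogre ← the near shore.  (the near shore: 5K 1O; the far shore: 0K 2O)
5. 2 knights → the far shore.  (the near shore: 3K 1O; the far shore: 2K 2O)
6. 1 ogre ← the near shore.  (the near shore: 3K 2O; the far shore: 2K 1O)
7. 1 knight and 1 ogre → the far shore.  (the near shore: 2K 1O; the far shore: 3K 2O)
8. 1 ogre ← the near shore.  (the near shore: 2K 2O; the far shore: 3K 1O)
9. 2 ogres → the far shore.  (the near shore: 2K 0O; the far shore: 3K 3O)
10. 1 ogre ← the near shore.  (the near shore: 2K 1O; the far shore: 3K 2O)
11. 1 knight and 1 ogre → the far shore.  (the near shore: 1K 0O; the far shore: 4K 3O)
12. 1 ogre ← the near shore.  (the near shore: 1K 1O; the far shore: 4K 2O)
13. 1 knight and 1 ogre → the far shore.  (the near shore: 0K 0O; the far shore: 5K 3O)

No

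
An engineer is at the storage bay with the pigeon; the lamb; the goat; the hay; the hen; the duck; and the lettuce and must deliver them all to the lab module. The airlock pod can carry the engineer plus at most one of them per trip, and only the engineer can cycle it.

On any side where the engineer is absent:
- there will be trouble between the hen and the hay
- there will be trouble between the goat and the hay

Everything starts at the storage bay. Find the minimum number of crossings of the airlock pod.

15

Counting alone: the engineer can take at most 1 across per trip to the lab module, so moving all 7 needs at least 7 loaded trips out, with a return between consecutive ones — at least 13 crossings.
The safety rule pushes this higher. Following every safe sequence of crossings, the most of the 7 that can be at the lab module as the airlock pod arrives there on crossing 13 is 6 — never all 7.
So no plan with fewer than 15 crossings exists, and this one achieves 15:
1. Engineer goes to the lab module with the hay.  [the storage bay: the duck, the goat, the hen, the lamb, the lettuce, the pigeon | the lab module: the hay]
2. Engineer goes back to the storage bay alone.  [the storage bay: the duck, the goat, the hen, the lamb, the lettuce, the pigeon | the lab module: the hay]
3. Engineer goes to the lab module with the pigeon.  [the storage bay: the duck, the goat, the hen, the lamb, the lettuce | the lab module: the hay, the pigeon]
4. Engineer goes back to the storage bay alone.  [the storage bay: the duck, the goat, the hen, the lamb, the lettuce | the lab module: the hay, the pigeon]
5. Engineer goes to the lab module with the lamb.  [the storage bay: the duck, the goat, the hen, the lettuce | the lab module: the hay, the lamb, the pigeon]
6. Engineer goes back to the storage bay alone.  [the storage bay: the duck, the goat, the hen, the lettuce | the lab module: the hay, the lamb, the pigeon]
7. Engineer goes to the lab module with the goat.  [the storage bay: the duck, the hen, the lettuce | the lab module: the goat, the hay, the lamb, the pigeon]
8. Engineer goes back to the storage bay with the hay.  [the storage bay: the duck, the hay, the hen, the lettuce | the lab module: the goat, the lamb, the pigeon]
9. Engineer goes to the lab module with the hen.  [the storage bay: the duck, the hay, the lettuce | the lab module: the goat, the hen, the lamb, the pigeon]
10. Engineer goes back to the storage bay alone.  [the storage bay: the duck, the hay, the lettuce | the lab module: the goat, the hen, the lamb, the pigeon]
11. Engineer goes to the lab module with the duck.  [the storage bay: the hay, the lettuce | the lab module: the duck, the goat, the hen, the lamb, the pigeon]
12. Engineer goes back to the storage bay alone.  [the storage bay: the hay, the lettuce | the lab module: the duck, the goat, the hen, the lamb, the pigeon]
13. Engineer goes to the lab module with the lettuce.  [the storage bay: the hay | the lab module: the duck, the goat, the hen, the lamb, the lettuce, the pigeon]
14. Engineer goes back to the storage bay alone.  [the storage bay: the hay | the lab module: the duck, the goat, the hen, the lamb, the lettuce, the pigeon]
15. Engineer goes to the lab module with the hay.  [the storage bay: — | the lab module: the duck, the goat, the hay, the hen, the lamb, the lettuce, the pigeon]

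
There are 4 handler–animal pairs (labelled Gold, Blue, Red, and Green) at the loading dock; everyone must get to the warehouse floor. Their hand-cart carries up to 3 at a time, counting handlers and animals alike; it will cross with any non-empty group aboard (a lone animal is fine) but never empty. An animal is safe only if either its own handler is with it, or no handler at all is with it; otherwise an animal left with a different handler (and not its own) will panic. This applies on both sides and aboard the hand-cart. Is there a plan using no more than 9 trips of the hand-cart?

Yes

Yes — this plan uses 9 crossings (≤ 9):
1. animal Gold and handler Gold cross → the warehouse floor.
2. handler Gold crosses ← the loading dock.
3. animal Blue, handler Blue, and handler Gold cross → the warehouse floor.
4. animal Gold and handler Gold cross ← the loading dock.
5. handler Gold, handler Green, and handler Red cross → the warehouse floor.
6. animal Blue crosses ← the loading dock.
7. animal Blue and animal Gold cross → the warehouse floor.
8. animal Gold crosses ← the loading dock.
9. animal Gold, animal Green, and animal Red cross → the warehouse floor.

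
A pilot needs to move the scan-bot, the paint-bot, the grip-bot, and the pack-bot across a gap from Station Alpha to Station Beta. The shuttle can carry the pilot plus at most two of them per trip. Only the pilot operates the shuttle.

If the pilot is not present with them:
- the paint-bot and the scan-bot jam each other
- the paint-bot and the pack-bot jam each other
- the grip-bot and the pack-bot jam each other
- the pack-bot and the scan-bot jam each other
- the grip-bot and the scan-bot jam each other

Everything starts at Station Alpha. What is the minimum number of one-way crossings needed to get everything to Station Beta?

Counting alone: the pilot can take at most 2 across per trip to Station Beta, so moving all 4 needs at least 2 loaded trips out, with a return between consecutive ones — at least 3 crossings.
The safety rule pushes this higher. Following every safe sequence of crossings, the most of the 4 that can be at Station Beta as the shuttle arrives there on crossing 3 is 3 — never all 4.
So no plan with fewer than 5 crossings exists, and this one achieves 5:
1. Pilot goes to Station Beta with the pack-bot and the scan-bot.
2. Pilot goes back to Station Alpha with the scan-bot.
3. Pilot goes to Station Beta with the grip-bot and the paint-bot.
4. Pilot goes back to Station Alpha with the pack-bot.
5. Pilot goes to Station Beta with the pack-bot and the scan-bot.

5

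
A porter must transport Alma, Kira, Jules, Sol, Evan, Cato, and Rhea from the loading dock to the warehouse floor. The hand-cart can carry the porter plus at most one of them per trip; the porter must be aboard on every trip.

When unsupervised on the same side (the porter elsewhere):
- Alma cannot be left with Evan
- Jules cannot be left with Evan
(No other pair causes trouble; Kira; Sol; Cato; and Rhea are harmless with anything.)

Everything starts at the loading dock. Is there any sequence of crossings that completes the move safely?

1. Porter goes to the warehouse floor with Evan.
2. Porter goes back to the loading dock alone.
3. Porter goes to the warehouse floor with Alma.
4. Porter goes back to the loading dock with Evan.
5. Porter goes to the warehouse floor with Jules.
6. Porter goes back to the loading dock alone.
7. Porter goes to the warehouse floor with Kira.
8. Porter goes back to the loading dock alone.
9. Porter goes to the warehouse floor with Sol.
10. Porter goes back to the loading dock alone.
11. Porter goes to the warehouse floor with Cato.
12. Porter goes back to the loading dock alone.
13. Porter goes to the warehouse floor with Rhea.
14. Porter goes back to the loading dock alone.
15. Porter goes to the warehouse floor with Evan.

Yes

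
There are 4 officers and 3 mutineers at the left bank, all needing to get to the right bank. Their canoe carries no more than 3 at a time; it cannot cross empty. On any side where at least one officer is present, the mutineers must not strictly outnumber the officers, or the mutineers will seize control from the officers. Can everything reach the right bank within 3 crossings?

Counting alone: each trip to the right bank takes at most 3 across and each return brings at least 1 back, so after t trips out (and t−1 returns) at most 3t − (t−1) of the 7 are across; that first reaches 7 at t = 3, so at least 5 crossings are needed.
Since 3 < 5, 3 crossings cannot be enough. (The shortest complete plan in fact takes 5:)
1. 3 mutineers → the right bank.  (the left bank: 4O 0M; the right bank: 0O 3M)
2. 1 mutineer ← the left bank.  (the left bank: 4O 1M; the right bank: 0O 2M)
3. 3 officers → the right bank.  (the left bank: 1O 1M; the right bank: 3O 2M)
4. 1 officer ← the left bank.  (the left bank: 2O 1M; the right bank: 2O 2M)
5. 2 officers and 1 mutineer → the right bank.  (the left bank: 0O 0M; the right bank: 4O 3M)

No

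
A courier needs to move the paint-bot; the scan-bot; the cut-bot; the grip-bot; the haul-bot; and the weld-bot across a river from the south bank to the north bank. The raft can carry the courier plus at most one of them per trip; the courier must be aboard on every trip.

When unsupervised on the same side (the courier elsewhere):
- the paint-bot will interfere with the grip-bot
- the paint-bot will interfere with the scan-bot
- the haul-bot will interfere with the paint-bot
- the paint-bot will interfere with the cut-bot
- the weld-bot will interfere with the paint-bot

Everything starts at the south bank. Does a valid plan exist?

Following every safe sequence of crossings from the start, the most of the 6 that can be at the north bank as the raft arrives there on crossings 1, 3 is 1, 2 respectively; the best ever achieved is 2 of 6.
From crossing 5 on, no configuration arises that was not already reachable earlier: only 13 distinct safe configurations (who is on which side, and where the raft is) can ever be reached, none of them has everyone across, and every continuation just revisits them. So no valid plan exists.

No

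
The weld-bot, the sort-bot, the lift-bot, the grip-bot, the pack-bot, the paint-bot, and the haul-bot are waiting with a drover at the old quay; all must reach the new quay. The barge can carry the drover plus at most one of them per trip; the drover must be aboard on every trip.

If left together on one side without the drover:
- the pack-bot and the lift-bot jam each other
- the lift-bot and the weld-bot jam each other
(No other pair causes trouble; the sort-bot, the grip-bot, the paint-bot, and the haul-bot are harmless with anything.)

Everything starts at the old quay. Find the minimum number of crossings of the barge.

15

Counting alone: the drover can take at most 1 across per trip to the new quay, so moving all 7 needs at least 7 loaded trips out, with a return between consecutive ones — at least 13 crossings.
The safety rule pushes this higher. Following every safe sequence of crossings, the most of the 7 that can be at the new quay as the barge arrives there on crossing 13 is 6 — never all 7.
So no plan with fewer than 15 crossings exists, and this one achieves 15:
1. Drover goes to the new quay with the lift-bot.  [the old quay: the grip-bot, the haul-bot, the pack-bot, the paint-bot, the sort-bot, the weld-bot | the new quay: the lift-bot]
2. Drover goes back to the old quay alone.  [the old quay: the grip-bot, the haul-bot, the pack-bot, the paint-bot, the sort-bot, the weld-bot | the new quay: the lift-bot]
3. Drover goes to the new quay with the weld-bot.  [the old quay: the grip-bot, the haul-bot, the pack-bot, the paint-bot, the sort-bot | the new quay: the lift-bot, the weld-bot]
4. Drover goes back to the old quay with the lift-bot.  [the old quay: the grip-bot, the haul-bot, the lift-bot, the pack-bot, the paint-bot, the sort-bot | the new quay: the weld-bot]
5. Drover goes to the new quay with the pack-bot.  [the old quay: the grip-bot, the haul-bot, the lift-bot, the paint-bot, the sort-bot | the new quay: the pack-bot, the weld-bot]
6. Drover goes back to the old quay alone.  [the old quay: the grip-bot, the haul-bot, the lift-bot, the paint-bot, the sort-bot | the new quay: the pack-bot, the weld-bot]
7. Drover goes to the new quay with the sort-bot.  [the old quay: the grip-bot, the haul-bot, the lift-bot, the paint-bot | the new quay: the pack-bot, the sort-bot, the weld-bot]
8. Drover goes back to the old quay alone.  [the old quay: the grip-bot, the haul-bot, the lift-bot, the paint-bot | the new quay: the pack-bot, the sort-bot, the weld-bot]
9. Drover goes to the new quay with the grip-bot.  [the old quay: the haul-bot, the lift-bot, the paint-bot | the new quay: the grip-bot, the pack-bot, the sort-bot, the weld-bot]
10. Drover goes back to the old quay alone.  [the old quay: the haul-bot, the lift-bot, the paint-bot | the new quay: the grip-bot, the pack-bot, the sort-bot, the weld-bot]
11. Drover goes to the new quay with the paint-bot.  [the old quay: the haul-bot, the lift-bot | the new quay: the grip-bot, the pack-bot, the paint-bot, the sort-bot, the weld-bot]
12. Drover goes back to the old quay alone.  [the old quay: the haul-bot, the lift-bot | the new quay: the grip-bot, the pack-bot, the paint-bot, the sort-bot, the weld-bot]
13. Drover goes to the new quay with the haul-bot.  [the old quay: the lift-bot | the new quay: the grip-bot, the haul-bot, the pack-bot, the paint-bot, the sort-bot, the weld-bot]
14. Drover goes back to the old quay alone.  [the old quay: the lift-bot | the new quay: the grip-bot, the haul-bot, the pack-bot, the paint-bot, the sort-bot, the weld-bot]
15. Drover goes to the new quay with the lift-bot.  [the old quay: — | the new quay: the grip-bot, the haul-bot, the lift-bot, the pack-bot, the paint-bot, the sort-bot, the weld-bot]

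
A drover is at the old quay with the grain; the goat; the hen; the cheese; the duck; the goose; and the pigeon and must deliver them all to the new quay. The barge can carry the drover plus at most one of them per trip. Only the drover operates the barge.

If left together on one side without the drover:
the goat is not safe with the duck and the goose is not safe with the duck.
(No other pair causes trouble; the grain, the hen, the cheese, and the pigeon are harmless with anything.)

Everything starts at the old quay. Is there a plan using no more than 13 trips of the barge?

No

Counting alone: the drover can take at most 1 across per trip to the new quay, so moving all 7 needs at least 7 loaded trips out, with a return between consecutive ones — at least 13 crossings.
The safety rule pushes this higher. Following every safe sequence of crossings, the most of the 7 that can be at the new quay as the barge arrives there on crossing 13 is 6 — never all 7.
So the move cannot be finished within 13 crossings. (The shortest complete plan takes 15:)
1. Drover goes to the new quay with the duck.
2. Drover goes back to the old quay alone.
3. Drover goes to the new quay with the grain.
4. Drover goes back to the old quay alone.
5. Drover goes to the new quay with the goat.
6. Drover goes back to the old quay with the duck.
7. Drover goes to the new quay with the goose.
8. Drover goes back to the old quay alone.
9. Drover goes to the new quay with the hen.
10. Drover goes back to the old quay alone.
11. Drover goes to the new quay with the cheese.
12. Drover goes back to the old quay alone.
13. Drover goes to the new quay with the pigeon.
14. Drover goes back to the old quay alone.
15. Drover goes to the new quay with the duck.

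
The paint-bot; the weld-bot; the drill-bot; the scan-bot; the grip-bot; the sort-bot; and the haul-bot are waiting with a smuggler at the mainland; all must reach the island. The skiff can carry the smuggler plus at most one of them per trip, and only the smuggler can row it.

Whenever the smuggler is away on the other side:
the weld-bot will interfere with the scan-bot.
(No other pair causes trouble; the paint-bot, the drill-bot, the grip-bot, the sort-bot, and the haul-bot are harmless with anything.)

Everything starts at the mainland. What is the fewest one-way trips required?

Counting alone: the smuggler can take at most 1 across per trip to the island, so moving all 7 needs at least 7 loaded trips out, with a return between consecutive ones — at least 13 crossings.
The plan below uses exactly 13 crossings, so it is optimal:
1. Smuggler goes to the island with the weld-bot.  [the mainland: the drill-bot, the grip-bot, the haul-bot, the paint-bot, the scan-bot, the sort-bot | the island: the weld-bot]
2. Smuggler goes back to the mainland alone.  [the mainland: the drill-bot, the grip-bot, the haul-bot, the paint-bot, the scan-bot, the sort-bot | the island: the weld-bot]
3. Smuggler goes to the island with the paint-bot.  [the mainland: the drill-bot, the grip-bot, the haul-bot, the scan-bot, the sort-bot | the island: the paint-bot, the weld-bot]
4. Smuggler goes back to the mainland alone.  [the mainland: the drill-bot, the grip-bot, the haul-bot, the scan-bot, the sort-bot | the island: the paint-bot, the weld-bot]
5. Smuggler goes to the island with the drill-bot.  [the mainland: the grip-bot, the haul-bot, the scan-bot, the sort-bot | the island: the drill-bot, the paint-bot, the weld-bot]
6. Smuggler goes back to the mainland alone.  [the mainland: the grip-bot, the haul-bot, the scan-bot, the sort-bot | the island: the drill-bot, the paint-bot, the weld-bot]
7. Smuggler goes to the island with the grip-bot.  [the mainland: the haul-bot, the scan-bot, the sort-bot | the island: the drill-bot, the grip-bot, the paint-bot, the weld-bot]
8. Smuggler goes back to the mainland alone.  [the mainland: the haul-bot, the scan-bot, the sort-bot | the island: the drill-bot, the grip-bot, the paint-bot, the weld-bot]
9. Smuggler goes to the island with the sort-bot.  [the mainland: the haul-bot, the scan-bot | the island: the drill-bot, the grip-bot, the paint-bot, the sort-bot, the weld-bot]
10. Smuggler goes back to the mainland alone.  [the mainland: the haul-bot, the scan-bot | the island: the drill-bot, the grip-bot, the paint-bot, the sort-bot, the weld-bot]
11. Smuggler goes to the island with the haul-bot.  [the mainland: the scan-bot | the island: the drill-bot, the grip-bot, the haul-bot, the paint-bot, the sort-bot, the weld-bot]
12. Smuggler goes back to the mainland alone.  [the mainland: the scan-bot | the island: the drill-bot, the grip-bot, the haul-bot, the paint-bot, the sort-bot, the weld-bot]
13. Smuggler goes to the island with the scan-bot.  [the mainland: — | the island: the drill-bot, the grip-bot, the haul-bot, the paint-bot, the scan-bot, the sort-bot, the weld-bot]

13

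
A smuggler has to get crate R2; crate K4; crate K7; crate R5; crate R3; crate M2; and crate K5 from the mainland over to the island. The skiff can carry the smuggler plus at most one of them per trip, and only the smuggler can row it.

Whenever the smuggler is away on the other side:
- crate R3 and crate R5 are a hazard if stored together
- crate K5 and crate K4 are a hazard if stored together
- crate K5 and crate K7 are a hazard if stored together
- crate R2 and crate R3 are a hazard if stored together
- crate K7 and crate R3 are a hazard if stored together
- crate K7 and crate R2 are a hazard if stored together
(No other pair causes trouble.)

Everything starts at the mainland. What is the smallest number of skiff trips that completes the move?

impossible

Whatever the first load, the items left behind include a forbidden pair without the smuggler. No opening move is safe, so no plan exists.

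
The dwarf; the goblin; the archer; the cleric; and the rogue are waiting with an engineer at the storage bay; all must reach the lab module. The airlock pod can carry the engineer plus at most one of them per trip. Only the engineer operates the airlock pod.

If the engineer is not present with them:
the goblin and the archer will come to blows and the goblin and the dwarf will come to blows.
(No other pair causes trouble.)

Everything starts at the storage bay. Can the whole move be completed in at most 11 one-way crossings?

Yes — this plan uses 11 crossings (≤ 11):
1. Engineer goes to the lab module with the goblin.  [the storage bay: the archer, the cleric, the dwarf, the rogue | the lab module: the goblin]
2. Engineer goes back to the storage bay alone.  [the storage bay: the archer, the cleric, the dwarf, the rogue | the lab module: the goblin]
3. Engineer goes to the lab module with the dwarf.  [the storage bay: the archer, the cleric, the rogue | the lab module: the dwarf, the goblin]
4. Engineer goes back to the storage bay with the goblin.  [the storage bay: the archer, the cleric, the goblin, the rogue | the lab module: the dwarf]
5. Engineer goes to the lab module with the archer.  [the storage bay: the cleric, the goblin, the rogue | the lab module: the archer, the dwarf]
6. Engineer goes back to the storage bay alone.  [the storage bay: the cleric, the goblin, the rogue | the lab module: the archer, the dwarf]
7. Engineer goes to the lab module with the cleric.  [the storage bay: the goblin, the rogue | the lab module: the archer, the cleric, the dwarf]
8. Engineer goes back to the storage bay alone.  [the storage bay: the goblin, the rogue | the lab module: the archer, the cleric, the dwarf]
9. Engineer goes to the lab module with the rogue.  [the storage bay: the goblin | the lab module: the archer, the cleric, the dwarf, the rogue]
10. Engineer goes back to the storage bay alone.  [the storage bay: the goblin | the lab module: the archer, the cleric, the dwarf, the rogue]
11. Engineer goes to the lab module with the goblin.  [the storage bay: — | the lab module: the archer, the cleric, the dwarf, the goblin, the rogue]

Yes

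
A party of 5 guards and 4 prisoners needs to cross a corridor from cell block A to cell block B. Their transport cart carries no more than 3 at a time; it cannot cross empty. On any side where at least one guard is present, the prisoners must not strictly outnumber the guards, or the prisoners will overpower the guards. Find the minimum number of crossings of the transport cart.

Counting alone: each trip to cell block B takes at most 3 across and each return brings at least 1 back, so after t trips out (and t−1 returns) at most 3t − (t−1) of the 9 are across; that first reaches 9 at t = 4, so at least 7 crossings are needed.
The plan below uses exactly 7 crossings, so it is optimal:
1. 3 prisoners → cell block B.  (cell block A: 5G 1P; cell block B: 0G 3P)
2. 1 prisoner ← cell block A.  (cell block A: 5G 2P; cell block B: 0G 2P)
3. 3 guards → cell block B.  (cell block A: 2G 2P; cell block B: 3G 2P)
4. 1 guard ← cell block A.  (cell block A: 3G 2P; cell block B: 2G 2P)
5. 2 guards and 1 prisoner → cell block B.  (cell block A: 1G 1P; cell block B: 4G 3P)
6. 1 guard ← cell block A.  (cell block A: 2G 1P; cell block B: 3G 3P)
7. 2 guards and 1 prisoner → cell block B.  (cell block A: 0G 0P; cell block B: 5G 4P)

7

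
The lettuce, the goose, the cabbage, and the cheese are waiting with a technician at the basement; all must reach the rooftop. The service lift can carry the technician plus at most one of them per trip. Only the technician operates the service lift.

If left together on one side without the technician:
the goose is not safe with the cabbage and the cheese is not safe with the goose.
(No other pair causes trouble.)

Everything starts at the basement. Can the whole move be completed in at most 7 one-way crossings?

No

Counting alone: the technician can take at most 1 across per trip to the rooftop, so moving all 4 needs at least 4 loaded trips out, with a return between consecutive ones — at least 7 crossings.
The safety rule pushes this higher. Following every safe sequence of crossings, the most of the 4 that can be at the rooftop as the service lift arrives there on crossing 7 is 3 — never all 4.
So the move cannot be finished within 7 crossings. (The shortest complete plan takes 9:)
1. Technician goes to the rooftop with the goose.
2. Technician goes back to the basement alone.
3. Technician goes to the rooftop with the lettuce.
4. Technician goes back to the basement alone.
5. Technician goes to the rooftop with the cabbage.
6. Technician goes back to the basement with the goose.
7. Technician goes to the rooftop with the cheese.
8. Technician goes back to the basement alone.
9. Technician goes to the rooftop with the goose.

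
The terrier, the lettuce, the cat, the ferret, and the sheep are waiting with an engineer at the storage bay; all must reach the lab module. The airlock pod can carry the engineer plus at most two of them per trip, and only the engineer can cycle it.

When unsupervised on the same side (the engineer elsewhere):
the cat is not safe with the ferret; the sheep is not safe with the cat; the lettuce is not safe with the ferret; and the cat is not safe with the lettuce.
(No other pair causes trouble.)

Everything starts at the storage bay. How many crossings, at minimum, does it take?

7

Counting alone: the engineer can take at most 2 across per trip to the lab module, so moving all 5 needs at least 3 loaded trips out, with a return between consecutive ones — at least 5 crossings.
The safety rule pushes this higher. Following every safe sequence of crossings, the most of the 5 that can be at the lab module as the airlock pod arrives there on crossing 5 is 4 — never all 5.
So no plan with fewer than 7 crossings exists, and this one achieves 7:
1. Engineer goes to the lab module with the cat and the lettuce.  [the storage bay: the ferret, the sheep, the terrier | the lab module: the cat, the lettuce]
2. Engineer goes back to the storage bay with the lettuce.  [the storage bay: the ferret, the lettuce, the sheep, the terrier | the lab module: the cat]
3. Engineer goes to the lab module with the lettuce and the terrier.  [the storage bay: the ferret, the sheep | the lab module: the cat, the lettuce, the terrier]
4. Engineer goes back to the storage bay with the lettuce.  [the storage bay: the ferret, the lettuce, the sheep | the lab module: the cat, the terrier]
5. Engineer goes to the lab module with the lettuce and the sheep.  [the storage bay: the ferret | the lab module: the cat, the lettuce, the sheep, the terrier]
6. Engineer goes back to the storage bay with the cat.  [the storage bay: the cat, the ferret | the lab module: the lettuce, the sheep, the terrier]
7. Engineer goes to the lab module with the cat and the ferret.  [the storage bay: — | the lab module: the cat, the ferret, the lettuce, the sheep, the terrier]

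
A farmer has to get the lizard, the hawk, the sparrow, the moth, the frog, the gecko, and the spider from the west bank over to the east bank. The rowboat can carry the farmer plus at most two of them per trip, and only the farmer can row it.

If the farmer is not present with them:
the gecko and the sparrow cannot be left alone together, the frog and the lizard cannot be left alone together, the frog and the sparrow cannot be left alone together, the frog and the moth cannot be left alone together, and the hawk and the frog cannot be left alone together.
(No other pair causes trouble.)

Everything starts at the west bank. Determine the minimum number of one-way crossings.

Counting alone: the farmer can take at most 2 across per trip to the east bank, so moving all 7 needs at least 4 loaded trips out, with a return between consecutive ones — at least 7 crossings.
The safety rule pushes this higher. Following every safe sequence of crossings, the most of the 7 that can be at the east bank as the rowboat arrives there on crossing 7 is 6 — never all 7.
So no plan with fewer than 9 crossings exists, and this one achieves 9:
1. Farmer goes to the east bank with the frog and the sparrow.  [the west bank: the gecko, the hawk, the lizard, the moth, the spider | the east bank: the frog, the sparrow]
2. Farmer goes back to the west bank with the sparrow.  [the west bank: the gecko, the hawk, the lizard, the moth, the sparrow, the spider | the east bank: the frog]
3. Farmer goes to the east bank with the lizard and the sparrow.  [the west bank: the gecko, the hawk, the moth, the spider | the east bank: the frog, the lizard, the sparrow]
4. Farmer goes back to the west bank with the frog.  [the west bank: the frog, the gecko, the hawk, the moth, the spider | the east bank: the lizard, the sparrow]
5. Farmer goes to the east bank with the hawk and the moth.  [the west bank: the frog, the gecko, the spider | the east bank: the hawk, the lizard, the moth, the sparrow]
6. Farmer goes back to the west bank alone.  [the west bank: the frog, the gecko, the spider | the east bank: the hawk, the lizard, the moth, the sparrow]
7. Farmer goes to the east bank with the spider.  [the west bank: the frog, the gecko | the east bank: the hawk, the lizard, the moth, the sparrow, the spider]
8. Farmer goes back to the west bank alone.  [the west bank: the frog, the gecko | the east bank: the hawk, the lizard, the moth, the sparrow, the spider]
9. Farmer goes to the east bank with the frog and the gecko.  [the west bank: — | the east bank: the frog, the gecko, the hawk, the lizard, the moth, the sparrow, the spider]

9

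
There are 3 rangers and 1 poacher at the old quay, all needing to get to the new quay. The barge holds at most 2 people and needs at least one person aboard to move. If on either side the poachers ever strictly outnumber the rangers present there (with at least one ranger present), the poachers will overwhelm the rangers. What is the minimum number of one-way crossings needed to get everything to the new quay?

Counting alone: each trip to the new quay takes at most 2 across and each return brings at least 1 back, so after t trips out (and t−1 returns) at most 2t − (t−1) of the 4 are across; that first reaches 4 at t = 3, so at least 5 crossings are needed.
The plan below uses exactly 5 crossings, so it is optimal:
1. 1 ranger and 1 poacher → the new quay.  (the old quay: 2R 0P; the new quay: 1R 1P)
2. 1 poacher ← the old quay.  (the old quay: 2R 1P; the new quay: 1R 0P)
3. 1 ranger and 1 poacher → the new quay.  (the old quay: 1R 0P; the new quay: 2R 1P)
4. 1 poacher ← the old quay.  (the old quay: 1R 1P; the new quay: 2R 0P)
5. 1 ranger and 1 poacher → the new quay.  (the old quay: 0R 0P; the new quay: 3R 1P)

5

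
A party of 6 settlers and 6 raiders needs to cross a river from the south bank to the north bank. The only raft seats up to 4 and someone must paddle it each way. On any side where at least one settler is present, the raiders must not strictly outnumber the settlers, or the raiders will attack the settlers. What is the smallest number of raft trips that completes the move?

Counting alone: each trip to the north bank takes at most 4 across and each return brings at least 1 back, so after t trips out (and t−1 returns) at most 4t − (t−1) of the 12 are across; that first reaches 12 at t = 4, so at least 7 crossings are needed.
The safety rule pushes this higher. Following every safe sequence of crossings, the most of the 12 that can be at the north bank as the raft arrives there on crossing 7 is 11 — never all 12.
So no plan with fewer than 9 crossings exists, and this one achieves 9:
1. 2 raiders → the north bank.  (the south bank: 6S 4R; the north bank: 0S 2R)
2. 1 raider ← the south bank.  (the south bank: 6S 5R; the north bank: 0S 1R)
3. 4 raiders → the north bank.  (the south bank: 6S 1R; the north bank: 0S 5R)
4. 1 raider ← the south bank.  (the south bank: 6S 2R; the north bank: 0S 4R)
5. 4 settlers → the north bank.  (the south bank: 2S 2R; the north bank: 4S 4R)
6. 1 settler and 1 raider ← the south bank.  (the south bank: 3S 3R; the north bank: 3S 3R)
7. 2 settlers and 2 raiders → the north bank.  (the south bank: 1S 1R; the north bank: 5S 5R)
8. 1 settler and 1 raider ← the south bank.  (the south bank: 2S 2R; the north bank: 4S 4R)
9. 2 settlers and 2 raiders → the north bank.  (the south bank: 0S 0R; the north bank: 6S 6R)

9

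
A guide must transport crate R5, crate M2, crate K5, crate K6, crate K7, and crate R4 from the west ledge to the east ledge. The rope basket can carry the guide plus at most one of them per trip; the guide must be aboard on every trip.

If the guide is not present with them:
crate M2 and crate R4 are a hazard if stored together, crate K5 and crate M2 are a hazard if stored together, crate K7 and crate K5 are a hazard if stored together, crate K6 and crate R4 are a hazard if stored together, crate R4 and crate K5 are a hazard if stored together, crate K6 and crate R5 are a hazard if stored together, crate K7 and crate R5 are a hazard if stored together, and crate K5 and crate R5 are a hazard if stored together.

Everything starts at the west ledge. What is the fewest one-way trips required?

Whatever the first load, the items left behind include a forbidden pair without the guide. No opening move is safe, so no plan exists.

impossible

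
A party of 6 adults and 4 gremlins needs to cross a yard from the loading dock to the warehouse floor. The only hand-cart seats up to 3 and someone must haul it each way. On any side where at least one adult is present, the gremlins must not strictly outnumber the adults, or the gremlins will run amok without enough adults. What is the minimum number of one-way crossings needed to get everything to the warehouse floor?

Counting alone: each trip to the warehouse floor takes at most 3 across and each return brings at least 1 back, so after t trips out (and t−1 returns) at most 3t − (t−1) of the 10 are across; that first reaches 10 at t = 5, so at least 9 crossings are needed.
The plan below uses exactly 9 crossings, so it is optimal:
1. 2 gremlins → the warehouse floor.  (the loading dock: 6A 2G; the warehouse floor: 0A 2G)
2. 1 gremlin ← the loading dock.  (the loading dock: 6A 3G; the warehouse floor: 0A 1G)
3. 3 gremlins → the warehouse floor.  (the loading dock: 6A 0G; the warehouse floor: 0A 4G)
4. 1 gremlin ← the loading dock.  (the loading dock: 6A 1G; the warehouse floor: 0A 3G)
5. 3 adults → the warehouse floor.  (the loading dock: 3A 1G; the warehouse floor: 3A 3G)
6. 1 gremlin ← the loading dock.  (the loading dock: 3A 2G; the warehouse floor: 3A 2G)
7. 1 adult and 2 gremlins → the warehouse floor.  (the loading dock: 2A 0G; the warehouse floor: 4A 4G)
8. 1 gremlin ← the loading dock.  (the loading dock: 2A 1G; the warehouse floor: 4A 3G)
9. 2 adults and 1 gremlin → the warehouse floor.  (the loading dock: 0A 0G; the warehouse floor: 6A 4G)

9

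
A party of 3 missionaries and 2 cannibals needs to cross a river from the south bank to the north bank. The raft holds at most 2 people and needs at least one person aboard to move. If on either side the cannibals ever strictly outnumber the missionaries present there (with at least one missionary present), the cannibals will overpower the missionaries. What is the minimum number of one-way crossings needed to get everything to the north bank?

7

Counting alone: each trip to the north bank takes at most 2 across and each return brings at least 1 back, so after t trips out (and t−1 returns) at most 2t − (t−1) of the 5 are across; that first reaches 5 at t = 4, so at least 7 crossings are needed.
The plan below uses exactly 7 crossings, so it is optimal:
1. 2 cannibals → the north bank.  (the south bank: 3M 0C; the north bank: 0M 2C)
2. 1 cannibal ← the south bank.  (the south bank: 3M 1C; the north bank: 0M 1C)
3. 2 missionaries → the north bank.  (the south bank: 1M 1C; the north bank: 2M 1C)
4. 1 missionary ← the south bank.  (the south bank: 2M 1C; the north bank: 1M 1C)
5. 1 missionary and 1 cannibal → the north bank.  (the south bank: 1M 0C; the north bank: 2M 2C)
6. 1 cannibal ← the south bank.  (the south bank: 1M 1C; the north bank: 2M 1C)
7. 1 missionary and 1 cannibal → the north bank.  (the south bank: 0M 0C; the north bank: 3M 2C)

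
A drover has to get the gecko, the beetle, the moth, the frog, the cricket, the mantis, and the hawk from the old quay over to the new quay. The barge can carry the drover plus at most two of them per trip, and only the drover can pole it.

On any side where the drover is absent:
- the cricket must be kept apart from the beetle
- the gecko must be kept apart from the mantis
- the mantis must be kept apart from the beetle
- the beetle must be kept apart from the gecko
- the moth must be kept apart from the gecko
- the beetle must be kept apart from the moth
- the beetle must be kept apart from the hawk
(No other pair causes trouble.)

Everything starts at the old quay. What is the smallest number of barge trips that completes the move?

11

Counting alone: the drover can take at most 2 across per trip to the new quay, so moving all 7 needs at least 4 loaded trips out, with a return between consecutive ones — at least 7 crossings.
The safety rule pushes this higher. Following every safe sequence of crossings, the most of the 7 that can be at the new quay as the barge arrives there on crossings 7, 9 is 5, 6 respectively — never all 7.
So no plan with fewer than 11 crossings exists, and this one achieves 11:
1. Drover goes to the new quay with the beetle and the gecko.  [the old quay: the cricket, the frog, the hawk, the mantis, the moth | the new quay: the beetle, the gecko]
2. Drover goes back to the old quay with the gecko.  [the old quay: the cricket, the frog, the gecko, the hawk, the mantis, the moth | the new quay: the beetle]
3. Drover goes to the new quay with the frog and the gecko.  [the old quay: the cricket, the hawk, the mantis, the moth | the new quay: the beetle, the frog, the gecko]
4. Drover goes back to the old quay with the gecko.  [the old quay: the cricket, the gecko, the hawk, the mantis, the moth | the new quay: the beetle, the frog]
5. Drover goes to the new quay with the cricket and the gecko.  [the old quay: the hawk, the mantis, the moth | the new quay: the beetle, the cricket, the frog, the gecko]
6. Drover goes back to the old quay with the beetle.  [the old quay: the beetle, the hawk, the mantis, the moth | the new quay: the cricket, the frog, the gecko]
7. Drover goes to the new quay with the beetle and the hawk.  [the old quay: the mantis, the moth | the new quay: the beetle, the cricket, the frog, the gecko, the hawk]
8. Drover goes back to the old quay with the beetle.  [the old quay: the beetle, the mantis, the moth | the new quay: the cricket, the frog, the gecko, the hawk]
9. Drover goes to the new quay with the mantis and the moth.  [the old quay: the beetle | the new quay: the cricket, the frog, the gecko, the hawk, the mantis, the moth]
10. Drover goes back to the old quay with the gecko.  [the old quay: the beetle, the gecko | the new quay: the cricket, the frog, the hawk, the mantis, the moth]
11. Drover goes to the new quay with the beetle and the gecko.  [the old quay: — | the new quay: the beetle, the cricket, the frog, the gecko, the hawk, the mantis, the moth]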